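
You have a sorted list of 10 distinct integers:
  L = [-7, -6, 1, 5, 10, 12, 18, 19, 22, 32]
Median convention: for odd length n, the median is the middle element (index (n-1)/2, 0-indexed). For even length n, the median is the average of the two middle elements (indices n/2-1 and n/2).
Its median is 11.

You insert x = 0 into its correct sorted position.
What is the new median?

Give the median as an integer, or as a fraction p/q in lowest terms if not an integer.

Old list (sorted, length 10): [-7, -6, 1, 5, 10, 12, 18, 19, 22, 32]
Old median = 11
Insert x = 0
Old length even (10). Middle pair: indices 4,5 = 10,12.
New length odd (11). New median = single middle element.
x = 0: 2 elements are < x, 8 elements are > x.
New sorted list: [-7, -6, 0, 1, 5, 10, 12, 18, 19, 22, 32]
New median = 10

Answer: 10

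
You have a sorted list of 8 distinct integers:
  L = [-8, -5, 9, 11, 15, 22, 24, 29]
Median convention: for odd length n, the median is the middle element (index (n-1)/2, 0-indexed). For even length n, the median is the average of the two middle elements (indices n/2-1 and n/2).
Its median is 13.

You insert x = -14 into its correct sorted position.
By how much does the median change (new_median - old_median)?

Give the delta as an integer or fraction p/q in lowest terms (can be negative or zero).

Answer: -2

Derivation:
Old median = 13
After inserting x = -14: new sorted = [-14, -8, -5, 9, 11, 15, 22, 24, 29]
New median = 11
Delta = 11 - 13 = -2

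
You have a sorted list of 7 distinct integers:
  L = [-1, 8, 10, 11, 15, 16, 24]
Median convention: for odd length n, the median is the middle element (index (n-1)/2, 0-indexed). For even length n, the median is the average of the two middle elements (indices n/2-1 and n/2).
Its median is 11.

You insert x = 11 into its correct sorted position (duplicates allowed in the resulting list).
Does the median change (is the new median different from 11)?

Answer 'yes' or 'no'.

Old median = 11
Insert x = 11
New median = 11
Changed? no

Answer: no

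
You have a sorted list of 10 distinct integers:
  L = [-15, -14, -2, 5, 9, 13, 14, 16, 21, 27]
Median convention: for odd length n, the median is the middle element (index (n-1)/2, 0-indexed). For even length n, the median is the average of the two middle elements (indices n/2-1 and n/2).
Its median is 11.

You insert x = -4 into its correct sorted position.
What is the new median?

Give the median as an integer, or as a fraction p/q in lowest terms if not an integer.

Old list (sorted, length 10): [-15, -14, -2, 5, 9, 13, 14, 16, 21, 27]
Old median = 11
Insert x = -4
Old length even (10). Middle pair: indices 4,5 = 9,13.
New length odd (11). New median = single middle element.
x = -4: 2 elements are < x, 8 elements are > x.
New sorted list: [-15, -14, -4, -2, 5, 9, 13, 14, 16, 21, 27]
New median = 9

Answer: 9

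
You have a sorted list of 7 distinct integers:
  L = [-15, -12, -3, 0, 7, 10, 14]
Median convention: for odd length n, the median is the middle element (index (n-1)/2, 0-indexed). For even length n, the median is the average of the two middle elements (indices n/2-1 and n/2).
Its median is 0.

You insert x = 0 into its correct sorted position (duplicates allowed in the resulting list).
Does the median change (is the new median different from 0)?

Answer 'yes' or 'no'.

Answer: no

Derivation:
Old median = 0
Insert x = 0
New median = 0
Changed? no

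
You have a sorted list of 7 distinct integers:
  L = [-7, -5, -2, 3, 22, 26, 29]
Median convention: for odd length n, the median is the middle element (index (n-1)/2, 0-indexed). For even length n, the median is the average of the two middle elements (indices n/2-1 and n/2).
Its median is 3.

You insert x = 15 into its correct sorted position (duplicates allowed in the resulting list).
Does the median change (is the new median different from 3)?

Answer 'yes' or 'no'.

Old median = 3
Insert x = 15
New median = 9
Changed? yes

Answer: yes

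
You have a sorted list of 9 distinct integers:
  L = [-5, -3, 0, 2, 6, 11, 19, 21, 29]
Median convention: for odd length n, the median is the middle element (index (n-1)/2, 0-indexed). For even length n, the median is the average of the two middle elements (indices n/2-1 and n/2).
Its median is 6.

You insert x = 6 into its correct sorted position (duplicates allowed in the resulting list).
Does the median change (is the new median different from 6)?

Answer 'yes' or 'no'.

Old median = 6
Insert x = 6
New median = 6
Changed? no

Answer: no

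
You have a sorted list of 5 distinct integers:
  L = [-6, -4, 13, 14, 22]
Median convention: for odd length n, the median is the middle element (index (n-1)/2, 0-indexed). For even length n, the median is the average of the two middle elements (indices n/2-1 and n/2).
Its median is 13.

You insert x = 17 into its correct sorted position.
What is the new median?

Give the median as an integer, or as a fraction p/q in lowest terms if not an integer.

Old list (sorted, length 5): [-6, -4, 13, 14, 22]
Old median = 13
Insert x = 17
Old length odd (5). Middle was index 2 = 13.
New length even (6). New median = avg of two middle elements.
x = 17: 4 elements are < x, 1 elements are > x.
New sorted list: [-6, -4, 13, 14, 17, 22]
New median = 27/2

Answer: 27/2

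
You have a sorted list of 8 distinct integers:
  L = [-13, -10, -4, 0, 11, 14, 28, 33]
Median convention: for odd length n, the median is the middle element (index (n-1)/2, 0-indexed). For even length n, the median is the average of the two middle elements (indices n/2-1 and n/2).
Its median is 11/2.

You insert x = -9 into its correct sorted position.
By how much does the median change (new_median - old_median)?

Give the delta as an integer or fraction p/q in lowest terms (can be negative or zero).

Old median = 11/2
After inserting x = -9: new sorted = [-13, -10, -9, -4, 0, 11, 14, 28, 33]
New median = 0
Delta = 0 - 11/2 = -11/2

Answer: -11/2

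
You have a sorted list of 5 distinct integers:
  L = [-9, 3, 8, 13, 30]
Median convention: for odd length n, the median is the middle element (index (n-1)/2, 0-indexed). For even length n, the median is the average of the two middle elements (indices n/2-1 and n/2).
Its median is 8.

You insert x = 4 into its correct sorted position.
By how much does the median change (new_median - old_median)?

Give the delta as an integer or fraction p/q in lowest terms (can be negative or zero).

Old median = 8
After inserting x = 4: new sorted = [-9, 3, 4, 8, 13, 30]
New median = 6
Delta = 6 - 8 = -2

Answer: -2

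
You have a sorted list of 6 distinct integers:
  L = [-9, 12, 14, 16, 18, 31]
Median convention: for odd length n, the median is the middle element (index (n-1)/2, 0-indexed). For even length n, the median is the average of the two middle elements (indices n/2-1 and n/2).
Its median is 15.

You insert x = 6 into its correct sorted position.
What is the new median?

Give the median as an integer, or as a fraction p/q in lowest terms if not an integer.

Answer: 14

Derivation:
Old list (sorted, length 6): [-9, 12, 14, 16, 18, 31]
Old median = 15
Insert x = 6
Old length even (6). Middle pair: indices 2,3 = 14,16.
New length odd (7). New median = single middle element.
x = 6: 1 elements are < x, 5 elements are > x.
New sorted list: [-9, 6, 12, 14, 16, 18, 31]
New median = 14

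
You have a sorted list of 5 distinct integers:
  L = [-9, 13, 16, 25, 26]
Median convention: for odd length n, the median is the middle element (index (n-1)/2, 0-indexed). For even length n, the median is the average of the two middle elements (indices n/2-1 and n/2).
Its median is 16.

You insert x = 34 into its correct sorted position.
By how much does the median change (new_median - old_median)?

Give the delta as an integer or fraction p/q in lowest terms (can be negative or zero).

Old median = 16
After inserting x = 34: new sorted = [-9, 13, 16, 25, 26, 34]
New median = 41/2
Delta = 41/2 - 16 = 9/2

Answer: 9/2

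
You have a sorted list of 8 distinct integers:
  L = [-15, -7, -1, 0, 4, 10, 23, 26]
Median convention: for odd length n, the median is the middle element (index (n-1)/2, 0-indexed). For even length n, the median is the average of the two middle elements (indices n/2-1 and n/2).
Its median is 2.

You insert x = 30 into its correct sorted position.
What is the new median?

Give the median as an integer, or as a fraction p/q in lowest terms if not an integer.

Answer: 4

Derivation:
Old list (sorted, length 8): [-15, -7, -1, 0, 4, 10, 23, 26]
Old median = 2
Insert x = 30
Old length even (8). Middle pair: indices 3,4 = 0,4.
New length odd (9). New median = single middle element.
x = 30: 8 elements are < x, 0 elements are > x.
New sorted list: [-15, -7, -1, 0, 4, 10, 23, 26, 30]
New median = 4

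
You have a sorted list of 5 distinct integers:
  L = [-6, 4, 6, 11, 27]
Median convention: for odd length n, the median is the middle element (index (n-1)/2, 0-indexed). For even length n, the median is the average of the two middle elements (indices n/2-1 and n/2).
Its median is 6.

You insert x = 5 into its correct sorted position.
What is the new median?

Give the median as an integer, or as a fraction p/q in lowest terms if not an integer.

Old list (sorted, length 5): [-6, 4, 6, 11, 27]
Old median = 6
Insert x = 5
Old length odd (5). Middle was index 2 = 6.
New length even (6). New median = avg of two middle elements.
x = 5: 2 elements are < x, 3 elements are > x.
New sorted list: [-6, 4, 5, 6, 11, 27]
New median = 11/2

Answer: 11/2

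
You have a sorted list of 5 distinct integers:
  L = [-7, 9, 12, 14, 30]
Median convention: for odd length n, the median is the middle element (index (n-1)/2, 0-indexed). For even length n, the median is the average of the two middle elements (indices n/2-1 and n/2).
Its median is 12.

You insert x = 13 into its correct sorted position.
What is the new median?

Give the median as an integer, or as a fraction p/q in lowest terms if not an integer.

Old list (sorted, length 5): [-7, 9, 12, 14, 30]
Old median = 12
Insert x = 13
Old length odd (5). Middle was index 2 = 12.
New length even (6). New median = avg of two middle elements.
x = 13: 3 elements are < x, 2 elements are > x.
New sorted list: [-7, 9, 12, 13, 14, 30]
New median = 25/2

Answer: 25/2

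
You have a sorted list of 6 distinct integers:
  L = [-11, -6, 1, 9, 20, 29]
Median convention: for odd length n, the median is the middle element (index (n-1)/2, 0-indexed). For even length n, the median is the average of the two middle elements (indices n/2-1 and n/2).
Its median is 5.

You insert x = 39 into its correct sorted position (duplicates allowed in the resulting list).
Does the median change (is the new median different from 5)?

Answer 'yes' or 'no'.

Answer: yes

Derivation:
Old median = 5
Insert x = 39
New median = 9
Changed? yes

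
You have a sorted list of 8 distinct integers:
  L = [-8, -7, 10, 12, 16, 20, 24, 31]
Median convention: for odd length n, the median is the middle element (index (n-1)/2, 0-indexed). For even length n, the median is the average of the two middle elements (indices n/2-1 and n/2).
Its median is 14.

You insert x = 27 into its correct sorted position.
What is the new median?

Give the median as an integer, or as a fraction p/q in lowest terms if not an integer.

Answer: 16

Derivation:
Old list (sorted, length 8): [-8, -7, 10, 12, 16, 20, 24, 31]
Old median = 14
Insert x = 27
Old length even (8). Middle pair: indices 3,4 = 12,16.
New length odd (9). New median = single middle element.
x = 27: 7 elements are < x, 1 elements are > x.
New sorted list: [-8, -7, 10, 12, 16, 20, 24, 27, 31]
New median = 16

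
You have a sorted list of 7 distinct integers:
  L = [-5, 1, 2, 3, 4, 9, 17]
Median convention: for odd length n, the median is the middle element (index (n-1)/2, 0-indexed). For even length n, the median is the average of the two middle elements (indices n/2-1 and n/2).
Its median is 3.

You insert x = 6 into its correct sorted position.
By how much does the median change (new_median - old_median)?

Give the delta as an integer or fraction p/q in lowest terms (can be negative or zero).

Answer: 1/2

Derivation:
Old median = 3
After inserting x = 6: new sorted = [-5, 1, 2, 3, 4, 6, 9, 17]
New median = 7/2
Delta = 7/2 - 3 = 1/2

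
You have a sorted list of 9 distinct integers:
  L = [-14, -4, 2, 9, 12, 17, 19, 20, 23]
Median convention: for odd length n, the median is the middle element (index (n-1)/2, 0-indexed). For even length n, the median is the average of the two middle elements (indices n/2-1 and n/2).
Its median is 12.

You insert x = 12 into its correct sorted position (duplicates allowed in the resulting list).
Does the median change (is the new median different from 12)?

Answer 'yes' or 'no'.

Old median = 12
Insert x = 12
New median = 12
Changed? no

Answer: no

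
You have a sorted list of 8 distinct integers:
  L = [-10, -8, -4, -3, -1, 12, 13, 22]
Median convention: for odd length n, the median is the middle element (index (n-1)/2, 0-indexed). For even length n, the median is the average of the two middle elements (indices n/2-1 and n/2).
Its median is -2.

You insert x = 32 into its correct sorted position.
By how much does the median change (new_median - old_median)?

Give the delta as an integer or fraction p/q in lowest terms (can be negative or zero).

Old median = -2
After inserting x = 32: new sorted = [-10, -8, -4, -3, -1, 12, 13, 22, 32]
New median = -1
Delta = -1 - -2 = 1

Answer: 1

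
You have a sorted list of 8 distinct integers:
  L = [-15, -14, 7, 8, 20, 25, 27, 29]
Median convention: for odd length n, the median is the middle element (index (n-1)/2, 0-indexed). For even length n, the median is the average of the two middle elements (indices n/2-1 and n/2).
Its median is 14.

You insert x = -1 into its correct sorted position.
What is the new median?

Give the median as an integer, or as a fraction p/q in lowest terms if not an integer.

Old list (sorted, length 8): [-15, -14, 7, 8, 20, 25, 27, 29]
Old median = 14
Insert x = -1
Old length even (8). Middle pair: indices 3,4 = 8,20.
New length odd (9). New median = single middle element.
x = -1: 2 elements are < x, 6 elements are > x.
New sorted list: [-15, -14, -1, 7, 8, 20, 25, 27, 29]
New median = 8

Answer: 8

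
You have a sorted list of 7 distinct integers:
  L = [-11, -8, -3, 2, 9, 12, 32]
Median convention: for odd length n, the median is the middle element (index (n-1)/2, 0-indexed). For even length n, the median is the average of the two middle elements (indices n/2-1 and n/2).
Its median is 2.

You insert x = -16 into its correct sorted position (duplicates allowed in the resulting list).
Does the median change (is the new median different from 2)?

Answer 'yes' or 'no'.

Old median = 2
Insert x = -16
New median = -1/2
Changed? yes

Answer: yes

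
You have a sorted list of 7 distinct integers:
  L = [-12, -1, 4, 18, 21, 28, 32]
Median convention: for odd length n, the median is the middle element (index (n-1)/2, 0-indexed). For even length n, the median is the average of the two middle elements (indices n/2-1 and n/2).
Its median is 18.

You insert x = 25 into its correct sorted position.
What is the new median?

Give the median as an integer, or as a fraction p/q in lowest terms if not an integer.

Answer: 39/2

Derivation:
Old list (sorted, length 7): [-12, -1, 4, 18, 21, 28, 32]
Old median = 18
Insert x = 25
Old length odd (7). Middle was index 3 = 18.
New length even (8). New median = avg of two middle elements.
x = 25: 5 elements are < x, 2 elements are > x.
New sorted list: [-12, -1, 4, 18, 21, 25, 28, 32]
New median = 39/2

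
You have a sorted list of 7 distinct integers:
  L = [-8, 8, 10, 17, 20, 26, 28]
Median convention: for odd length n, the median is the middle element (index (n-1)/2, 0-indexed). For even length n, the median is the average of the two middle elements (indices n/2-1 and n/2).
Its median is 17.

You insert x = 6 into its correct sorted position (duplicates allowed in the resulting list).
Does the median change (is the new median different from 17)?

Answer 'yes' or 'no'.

Old median = 17
Insert x = 6
New median = 27/2
Changed? yes

Answer: yes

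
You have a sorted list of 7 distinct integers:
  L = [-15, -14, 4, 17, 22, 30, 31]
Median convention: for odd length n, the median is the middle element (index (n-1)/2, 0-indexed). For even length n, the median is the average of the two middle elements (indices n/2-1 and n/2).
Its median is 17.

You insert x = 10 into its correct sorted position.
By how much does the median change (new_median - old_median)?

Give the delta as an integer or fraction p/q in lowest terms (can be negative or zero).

Old median = 17
After inserting x = 10: new sorted = [-15, -14, 4, 10, 17, 22, 30, 31]
New median = 27/2
Delta = 27/2 - 17 = -7/2

Answer: -7/2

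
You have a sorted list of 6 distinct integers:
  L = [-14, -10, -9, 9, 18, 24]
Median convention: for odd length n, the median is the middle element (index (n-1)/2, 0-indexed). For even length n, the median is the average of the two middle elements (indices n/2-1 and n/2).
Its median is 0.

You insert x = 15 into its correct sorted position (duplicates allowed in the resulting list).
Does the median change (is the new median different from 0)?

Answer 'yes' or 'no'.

Answer: yes

Derivation:
Old median = 0
Insert x = 15
New median = 9
Changed? yes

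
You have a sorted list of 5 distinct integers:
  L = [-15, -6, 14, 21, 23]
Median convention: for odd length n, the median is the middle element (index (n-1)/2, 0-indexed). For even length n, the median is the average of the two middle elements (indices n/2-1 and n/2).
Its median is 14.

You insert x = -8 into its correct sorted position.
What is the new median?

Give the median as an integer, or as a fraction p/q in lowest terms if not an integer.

Answer: 4

Derivation:
Old list (sorted, length 5): [-15, -6, 14, 21, 23]
Old median = 14
Insert x = -8
Old length odd (5). Middle was index 2 = 14.
New length even (6). New median = avg of two middle elements.
x = -8: 1 elements are < x, 4 elements are > x.
New sorted list: [-15, -8, -6, 14, 21, 23]
New median = 4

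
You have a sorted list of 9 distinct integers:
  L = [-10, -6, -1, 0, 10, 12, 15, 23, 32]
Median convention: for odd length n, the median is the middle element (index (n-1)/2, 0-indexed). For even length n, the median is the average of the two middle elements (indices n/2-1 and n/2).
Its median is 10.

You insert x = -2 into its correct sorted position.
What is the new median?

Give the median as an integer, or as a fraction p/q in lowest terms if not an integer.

Old list (sorted, length 9): [-10, -6, -1, 0, 10, 12, 15, 23, 32]
Old median = 10
Insert x = -2
Old length odd (9). Middle was index 4 = 10.
New length even (10). New median = avg of two middle elements.
x = -2: 2 elements are < x, 7 elements are > x.
New sorted list: [-10, -6, -2, -1, 0, 10, 12, 15, 23, 32]
New median = 5

Answer: 5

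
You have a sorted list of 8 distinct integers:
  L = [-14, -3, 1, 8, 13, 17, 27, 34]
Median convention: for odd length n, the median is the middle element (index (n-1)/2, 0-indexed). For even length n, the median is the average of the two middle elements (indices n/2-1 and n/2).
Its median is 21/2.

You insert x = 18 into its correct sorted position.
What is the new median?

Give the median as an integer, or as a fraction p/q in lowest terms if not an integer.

Answer: 13

Derivation:
Old list (sorted, length 8): [-14, -3, 1, 8, 13, 17, 27, 34]
Old median = 21/2
Insert x = 18
Old length even (8). Middle pair: indices 3,4 = 8,13.
New length odd (9). New median = single middle element.
x = 18: 6 elements are < x, 2 elements are > x.
New sorted list: [-14, -3, 1, 8, 13, 17, 18, 27, 34]
New median = 13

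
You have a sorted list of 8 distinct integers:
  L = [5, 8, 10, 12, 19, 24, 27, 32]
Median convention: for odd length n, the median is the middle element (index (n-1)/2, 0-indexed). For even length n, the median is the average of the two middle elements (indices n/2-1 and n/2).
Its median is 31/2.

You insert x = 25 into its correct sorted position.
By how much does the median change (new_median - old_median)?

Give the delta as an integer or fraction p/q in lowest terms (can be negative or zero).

Old median = 31/2
After inserting x = 25: new sorted = [5, 8, 10, 12, 19, 24, 25, 27, 32]
New median = 19
Delta = 19 - 31/2 = 7/2

Answer: 7/2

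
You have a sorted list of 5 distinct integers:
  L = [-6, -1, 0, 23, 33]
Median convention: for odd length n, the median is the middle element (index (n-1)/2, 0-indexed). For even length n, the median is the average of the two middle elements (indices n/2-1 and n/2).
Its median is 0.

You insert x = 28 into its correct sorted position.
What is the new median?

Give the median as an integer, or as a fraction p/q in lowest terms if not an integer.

Answer: 23/2

Derivation:
Old list (sorted, length 5): [-6, -1, 0, 23, 33]
Old median = 0
Insert x = 28
Old length odd (5). Middle was index 2 = 0.
New length even (6). New median = avg of two middle elements.
x = 28: 4 elements are < x, 1 elements are > x.
New sorted list: [-6, -1, 0, 23, 28, 33]
New median = 23/2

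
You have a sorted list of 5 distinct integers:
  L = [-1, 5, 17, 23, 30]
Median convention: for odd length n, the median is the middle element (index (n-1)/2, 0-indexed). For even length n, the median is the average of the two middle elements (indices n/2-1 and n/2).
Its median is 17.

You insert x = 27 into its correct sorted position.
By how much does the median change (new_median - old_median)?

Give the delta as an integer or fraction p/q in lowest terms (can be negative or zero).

Old median = 17
After inserting x = 27: new sorted = [-1, 5, 17, 23, 27, 30]
New median = 20
Delta = 20 - 17 = 3

Answer: 3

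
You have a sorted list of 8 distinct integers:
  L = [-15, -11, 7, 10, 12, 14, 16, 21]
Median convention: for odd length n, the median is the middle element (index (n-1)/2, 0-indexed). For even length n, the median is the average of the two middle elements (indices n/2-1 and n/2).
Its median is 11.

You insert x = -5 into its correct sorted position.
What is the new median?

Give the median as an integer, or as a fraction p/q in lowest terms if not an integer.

Old list (sorted, length 8): [-15, -11, 7, 10, 12, 14, 16, 21]
Old median = 11
Insert x = -5
Old length even (8). Middle pair: indices 3,4 = 10,12.
New length odd (9). New median = single middle element.
x = -5: 2 elements are < x, 6 elements are > x.
New sorted list: [-15, -11, -5, 7, 10, 12, 14, 16, 21]
New median = 10

Answer: 10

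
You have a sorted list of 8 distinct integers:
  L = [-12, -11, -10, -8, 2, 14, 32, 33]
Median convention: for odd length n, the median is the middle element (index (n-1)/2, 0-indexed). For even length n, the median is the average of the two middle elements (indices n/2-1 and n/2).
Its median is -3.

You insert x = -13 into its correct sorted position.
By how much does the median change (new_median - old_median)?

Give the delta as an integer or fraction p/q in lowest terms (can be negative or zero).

Answer: -5

Derivation:
Old median = -3
After inserting x = -13: new sorted = [-13, -12, -11, -10, -8, 2, 14, 32, 33]
New median = -8
Delta = -8 - -3 = -5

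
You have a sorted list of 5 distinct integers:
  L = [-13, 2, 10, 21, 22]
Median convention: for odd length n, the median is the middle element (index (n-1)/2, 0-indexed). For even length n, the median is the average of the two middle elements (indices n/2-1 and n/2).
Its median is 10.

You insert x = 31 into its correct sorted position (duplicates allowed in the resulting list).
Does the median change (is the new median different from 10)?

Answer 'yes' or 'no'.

Answer: yes

Derivation:
Old median = 10
Insert x = 31
New median = 31/2
Changed? yes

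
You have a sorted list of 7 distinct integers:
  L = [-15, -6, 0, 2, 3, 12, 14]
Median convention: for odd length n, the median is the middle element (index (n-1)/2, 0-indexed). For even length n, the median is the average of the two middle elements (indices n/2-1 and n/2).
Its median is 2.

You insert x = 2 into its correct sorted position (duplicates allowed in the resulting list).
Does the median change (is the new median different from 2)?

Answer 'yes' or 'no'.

Answer: no

Derivation:
Old median = 2
Insert x = 2
New median = 2
Changed? no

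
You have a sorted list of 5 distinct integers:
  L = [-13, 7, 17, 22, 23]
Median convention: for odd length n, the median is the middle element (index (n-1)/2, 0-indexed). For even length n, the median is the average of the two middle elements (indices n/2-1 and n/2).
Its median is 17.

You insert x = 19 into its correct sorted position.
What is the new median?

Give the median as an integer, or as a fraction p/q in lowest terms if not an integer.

Answer: 18

Derivation:
Old list (sorted, length 5): [-13, 7, 17, 22, 23]
Old median = 17
Insert x = 19
Old length odd (5). Middle was index 2 = 17.
New length even (6). New median = avg of two middle elements.
x = 19: 3 elements are < x, 2 elements are > x.
New sorted list: [-13, 7, 17, 19, 22, 23]
New median = 18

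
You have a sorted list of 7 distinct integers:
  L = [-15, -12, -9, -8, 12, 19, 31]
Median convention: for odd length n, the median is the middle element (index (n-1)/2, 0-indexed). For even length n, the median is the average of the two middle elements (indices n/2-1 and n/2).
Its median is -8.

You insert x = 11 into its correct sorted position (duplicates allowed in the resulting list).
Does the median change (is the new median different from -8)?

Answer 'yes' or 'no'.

Old median = -8
Insert x = 11
New median = 3/2
Changed? yes

Answer: yes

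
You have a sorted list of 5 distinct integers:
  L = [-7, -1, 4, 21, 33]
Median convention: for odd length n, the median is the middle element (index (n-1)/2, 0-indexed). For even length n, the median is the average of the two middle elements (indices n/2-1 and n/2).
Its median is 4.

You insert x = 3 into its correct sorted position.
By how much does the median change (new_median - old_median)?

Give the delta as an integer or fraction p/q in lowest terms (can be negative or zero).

Old median = 4
After inserting x = 3: new sorted = [-7, -1, 3, 4, 21, 33]
New median = 7/2
Delta = 7/2 - 4 = -1/2

Answer: -1/2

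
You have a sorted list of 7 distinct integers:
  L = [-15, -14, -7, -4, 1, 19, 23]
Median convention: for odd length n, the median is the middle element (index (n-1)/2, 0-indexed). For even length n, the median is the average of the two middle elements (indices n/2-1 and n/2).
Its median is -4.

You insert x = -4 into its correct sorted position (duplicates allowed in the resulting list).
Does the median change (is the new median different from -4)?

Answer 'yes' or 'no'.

Answer: no

Derivation:
Old median = -4
Insert x = -4
New median = -4
Changed? no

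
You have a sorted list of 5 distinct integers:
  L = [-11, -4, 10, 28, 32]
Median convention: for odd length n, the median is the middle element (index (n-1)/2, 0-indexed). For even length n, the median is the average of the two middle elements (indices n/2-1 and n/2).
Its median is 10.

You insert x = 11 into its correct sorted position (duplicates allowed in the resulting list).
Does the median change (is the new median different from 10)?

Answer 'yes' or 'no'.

Old median = 10
Insert x = 11
New median = 21/2
Changed? yes

Answer: yes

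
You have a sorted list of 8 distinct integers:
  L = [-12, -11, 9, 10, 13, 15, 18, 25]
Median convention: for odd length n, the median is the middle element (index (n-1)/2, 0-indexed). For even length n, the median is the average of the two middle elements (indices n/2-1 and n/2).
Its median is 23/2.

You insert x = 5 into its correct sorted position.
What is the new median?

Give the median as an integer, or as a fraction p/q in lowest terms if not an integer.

Old list (sorted, length 8): [-12, -11, 9, 10, 13, 15, 18, 25]
Old median = 23/2
Insert x = 5
Old length even (8). Middle pair: indices 3,4 = 10,13.
New length odd (9). New median = single middle element.
x = 5: 2 elements are < x, 6 elements are > x.
New sorted list: [-12, -11, 5, 9, 10, 13, 15, 18, 25]
New median = 10

Answer: 10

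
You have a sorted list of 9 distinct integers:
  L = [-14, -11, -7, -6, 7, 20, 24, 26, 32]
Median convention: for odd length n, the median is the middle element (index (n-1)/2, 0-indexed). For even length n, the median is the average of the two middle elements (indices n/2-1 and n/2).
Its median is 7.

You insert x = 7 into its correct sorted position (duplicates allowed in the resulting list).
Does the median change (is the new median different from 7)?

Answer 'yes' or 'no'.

Answer: no

Derivation:
Old median = 7
Insert x = 7
New median = 7
Changed? no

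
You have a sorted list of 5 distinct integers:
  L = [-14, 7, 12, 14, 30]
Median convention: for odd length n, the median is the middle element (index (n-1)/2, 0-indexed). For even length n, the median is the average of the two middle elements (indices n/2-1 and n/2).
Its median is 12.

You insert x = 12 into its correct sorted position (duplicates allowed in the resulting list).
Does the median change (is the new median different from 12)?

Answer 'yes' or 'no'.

Old median = 12
Insert x = 12
New median = 12
Changed? no

Answer: no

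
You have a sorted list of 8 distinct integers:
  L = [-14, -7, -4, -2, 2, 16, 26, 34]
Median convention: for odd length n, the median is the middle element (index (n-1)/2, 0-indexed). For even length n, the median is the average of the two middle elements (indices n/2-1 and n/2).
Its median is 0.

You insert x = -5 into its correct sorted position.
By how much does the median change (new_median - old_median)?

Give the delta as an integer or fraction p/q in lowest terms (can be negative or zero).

Old median = 0
After inserting x = -5: new sorted = [-14, -7, -5, -4, -2, 2, 16, 26, 34]
New median = -2
Delta = -2 - 0 = -2

Answer: -2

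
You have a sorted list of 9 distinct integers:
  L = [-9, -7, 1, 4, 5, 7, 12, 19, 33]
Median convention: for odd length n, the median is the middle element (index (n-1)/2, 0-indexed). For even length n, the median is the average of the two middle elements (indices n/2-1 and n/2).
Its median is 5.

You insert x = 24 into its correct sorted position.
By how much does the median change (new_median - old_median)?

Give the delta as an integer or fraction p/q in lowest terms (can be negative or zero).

Answer: 1

Derivation:
Old median = 5
After inserting x = 24: new sorted = [-9, -7, 1, 4, 5, 7, 12, 19, 24, 33]
New median = 6
Delta = 6 - 5 = 1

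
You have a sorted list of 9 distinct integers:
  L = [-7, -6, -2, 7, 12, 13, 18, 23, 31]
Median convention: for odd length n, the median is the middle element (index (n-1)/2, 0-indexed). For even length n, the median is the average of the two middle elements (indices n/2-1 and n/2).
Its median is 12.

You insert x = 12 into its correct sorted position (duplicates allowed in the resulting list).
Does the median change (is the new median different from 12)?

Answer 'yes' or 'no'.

Old median = 12
Insert x = 12
New median = 12
Changed? no

Answer: no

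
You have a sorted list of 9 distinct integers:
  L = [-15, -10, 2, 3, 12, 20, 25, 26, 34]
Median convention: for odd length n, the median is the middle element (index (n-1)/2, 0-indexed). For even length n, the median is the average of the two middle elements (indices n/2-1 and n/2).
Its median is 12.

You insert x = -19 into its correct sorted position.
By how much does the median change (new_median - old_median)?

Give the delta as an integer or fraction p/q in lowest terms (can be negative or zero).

Old median = 12
After inserting x = -19: new sorted = [-19, -15, -10, 2, 3, 12, 20, 25, 26, 34]
New median = 15/2
Delta = 15/2 - 12 = -9/2

Answer: -9/2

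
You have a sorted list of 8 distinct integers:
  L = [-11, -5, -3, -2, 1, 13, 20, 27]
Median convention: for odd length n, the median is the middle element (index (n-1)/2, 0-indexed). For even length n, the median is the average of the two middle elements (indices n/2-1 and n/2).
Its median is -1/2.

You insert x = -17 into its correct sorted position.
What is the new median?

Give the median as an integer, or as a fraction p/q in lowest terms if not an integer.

Old list (sorted, length 8): [-11, -5, -3, -2, 1, 13, 20, 27]
Old median = -1/2
Insert x = -17
Old length even (8). Middle pair: indices 3,4 = -2,1.
New length odd (9). New median = single middle element.
x = -17: 0 elements are < x, 8 elements are > x.
New sorted list: [-17, -11, -5, -3, -2, 1, 13, 20, 27]
New median = -2

Answer: -2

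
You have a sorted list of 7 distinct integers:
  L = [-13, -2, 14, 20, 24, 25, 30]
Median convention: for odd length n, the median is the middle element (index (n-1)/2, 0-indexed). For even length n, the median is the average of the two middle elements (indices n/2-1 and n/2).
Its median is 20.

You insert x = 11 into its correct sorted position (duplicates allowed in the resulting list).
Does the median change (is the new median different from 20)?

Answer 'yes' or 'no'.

Answer: yes

Derivation:
Old median = 20
Insert x = 11
New median = 17
Changed? yes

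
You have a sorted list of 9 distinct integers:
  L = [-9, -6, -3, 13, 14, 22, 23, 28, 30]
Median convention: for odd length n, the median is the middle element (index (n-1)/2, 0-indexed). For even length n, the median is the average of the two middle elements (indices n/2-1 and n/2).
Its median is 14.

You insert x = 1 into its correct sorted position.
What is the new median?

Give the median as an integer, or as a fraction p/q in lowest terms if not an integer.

Old list (sorted, length 9): [-9, -6, -3, 13, 14, 22, 23, 28, 30]
Old median = 14
Insert x = 1
Old length odd (9). Middle was index 4 = 14.
New length even (10). New median = avg of two middle elements.
x = 1: 3 elements are < x, 6 elements are > x.
New sorted list: [-9, -6, -3, 1, 13, 14, 22, 23, 28, 30]
New median = 27/2

Answer: 27/2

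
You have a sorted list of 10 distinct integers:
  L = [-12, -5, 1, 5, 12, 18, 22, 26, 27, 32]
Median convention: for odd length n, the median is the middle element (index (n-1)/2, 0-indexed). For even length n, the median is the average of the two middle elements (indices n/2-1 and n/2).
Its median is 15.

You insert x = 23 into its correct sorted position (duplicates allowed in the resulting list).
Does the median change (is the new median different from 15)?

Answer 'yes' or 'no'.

Old median = 15
Insert x = 23
New median = 18
Changed? yes

Answer: yes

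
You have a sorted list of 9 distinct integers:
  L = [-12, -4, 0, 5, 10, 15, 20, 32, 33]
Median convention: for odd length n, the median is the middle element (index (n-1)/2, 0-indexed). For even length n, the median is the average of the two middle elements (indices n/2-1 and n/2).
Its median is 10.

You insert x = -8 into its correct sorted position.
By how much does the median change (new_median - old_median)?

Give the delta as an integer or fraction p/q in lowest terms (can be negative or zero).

Old median = 10
After inserting x = -8: new sorted = [-12, -8, -4, 0, 5, 10, 15, 20, 32, 33]
New median = 15/2
Delta = 15/2 - 10 = -5/2

Answer: -5/2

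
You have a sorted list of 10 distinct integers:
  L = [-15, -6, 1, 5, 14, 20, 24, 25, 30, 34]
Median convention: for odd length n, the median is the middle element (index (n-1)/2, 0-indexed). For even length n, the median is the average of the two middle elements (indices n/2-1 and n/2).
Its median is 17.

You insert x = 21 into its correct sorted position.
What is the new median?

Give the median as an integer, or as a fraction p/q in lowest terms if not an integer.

Answer: 20

Derivation:
Old list (sorted, length 10): [-15, -6, 1, 5, 14, 20, 24, 25, 30, 34]
Old median = 17
Insert x = 21
Old length even (10). Middle pair: indices 4,5 = 14,20.
New length odd (11). New median = single middle element.
x = 21: 6 elements are < x, 4 elements are > x.
New sorted list: [-15, -6, 1, 5, 14, 20, 21, 24, 25, 30, 34]
New median = 20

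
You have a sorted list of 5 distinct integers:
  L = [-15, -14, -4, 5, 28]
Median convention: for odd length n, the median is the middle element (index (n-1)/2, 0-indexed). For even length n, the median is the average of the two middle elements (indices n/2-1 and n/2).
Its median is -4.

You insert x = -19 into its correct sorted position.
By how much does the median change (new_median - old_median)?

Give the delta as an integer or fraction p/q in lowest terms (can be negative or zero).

Old median = -4
After inserting x = -19: new sorted = [-19, -15, -14, -4, 5, 28]
New median = -9
Delta = -9 - -4 = -5

Answer: -5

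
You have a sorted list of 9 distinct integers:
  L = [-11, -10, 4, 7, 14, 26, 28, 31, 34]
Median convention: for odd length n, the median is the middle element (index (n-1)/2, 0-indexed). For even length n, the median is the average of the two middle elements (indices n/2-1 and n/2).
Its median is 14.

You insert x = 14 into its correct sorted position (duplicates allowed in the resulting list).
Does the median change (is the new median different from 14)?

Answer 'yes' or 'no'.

Old median = 14
Insert x = 14
New median = 14
Changed? no

Answer: no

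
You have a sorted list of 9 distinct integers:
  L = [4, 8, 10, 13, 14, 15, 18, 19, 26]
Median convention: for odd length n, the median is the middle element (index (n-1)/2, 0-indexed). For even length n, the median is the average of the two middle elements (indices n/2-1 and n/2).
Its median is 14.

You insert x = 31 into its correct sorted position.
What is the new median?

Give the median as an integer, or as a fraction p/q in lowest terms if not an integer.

Answer: 29/2

Derivation:
Old list (sorted, length 9): [4, 8, 10, 13, 14, 15, 18, 19, 26]
Old median = 14
Insert x = 31
Old length odd (9). Middle was index 4 = 14.
New length even (10). New median = avg of two middle elements.
x = 31: 9 elements are < x, 0 elements are > x.
New sorted list: [4, 8, 10, 13, 14, 15, 18, 19, 26, 31]
New median = 29/2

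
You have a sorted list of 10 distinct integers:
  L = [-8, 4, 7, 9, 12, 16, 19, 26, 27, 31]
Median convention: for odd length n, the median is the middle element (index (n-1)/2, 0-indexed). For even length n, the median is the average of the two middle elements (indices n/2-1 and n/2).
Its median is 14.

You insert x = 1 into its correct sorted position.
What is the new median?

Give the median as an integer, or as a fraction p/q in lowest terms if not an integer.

Old list (sorted, length 10): [-8, 4, 7, 9, 12, 16, 19, 26, 27, 31]
Old median = 14
Insert x = 1
Old length even (10). Middle pair: indices 4,5 = 12,16.
New length odd (11). New median = single middle element.
x = 1: 1 elements are < x, 9 elements are > x.
New sorted list: [-8, 1, 4, 7, 9, 12, 16, 19, 26, 27, 31]
New median = 12

Answer: 12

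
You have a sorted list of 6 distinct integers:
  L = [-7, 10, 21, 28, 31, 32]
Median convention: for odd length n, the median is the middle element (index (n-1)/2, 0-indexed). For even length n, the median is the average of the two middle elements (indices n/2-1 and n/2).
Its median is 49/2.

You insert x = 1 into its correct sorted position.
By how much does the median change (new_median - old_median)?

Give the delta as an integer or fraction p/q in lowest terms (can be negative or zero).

Answer: -7/2

Derivation:
Old median = 49/2
After inserting x = 1: new sorted = [-7, 1, 10, 21, 28, 31, 32]
New median = 21
Delta = 21 - 49/2 = -7/2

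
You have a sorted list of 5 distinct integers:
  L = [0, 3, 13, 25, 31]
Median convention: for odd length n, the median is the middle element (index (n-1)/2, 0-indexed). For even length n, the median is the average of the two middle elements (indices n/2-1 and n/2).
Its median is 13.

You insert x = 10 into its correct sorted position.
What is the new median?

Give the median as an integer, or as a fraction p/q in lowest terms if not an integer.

Old list (sorted, length 5): [0, 3, 13, 25, 31]
Old median = 13
Insert x = 10
Old length odd (5). Middle was index 2 = 13.
New length even (6). New median = avg of two middle elements.
x = 10: 2 elements are < x, 3 elements are > x.
New sorted list: [0, 3, 10, 13, 25, 31]
New median = 23/2

Answer: 23/2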